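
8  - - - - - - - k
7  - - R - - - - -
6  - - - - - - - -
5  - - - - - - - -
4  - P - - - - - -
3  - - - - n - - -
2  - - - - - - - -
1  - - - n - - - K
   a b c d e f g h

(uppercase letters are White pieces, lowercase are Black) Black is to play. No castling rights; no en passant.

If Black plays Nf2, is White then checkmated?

no

After Nf2: white king on h1; in check: yes, from the black knight on f2.
White has 2 legal replies: Kh2, Kg1.
In check but a legal move exists → not checkmate.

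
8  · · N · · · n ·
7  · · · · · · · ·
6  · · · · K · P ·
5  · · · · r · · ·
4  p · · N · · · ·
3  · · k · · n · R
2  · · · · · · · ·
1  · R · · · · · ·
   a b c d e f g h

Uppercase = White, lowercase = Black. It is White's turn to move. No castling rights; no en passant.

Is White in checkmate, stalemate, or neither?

White to move; white king on e6.
In check: yes, from the black rook on e5.
King squares — d5: attacked by Re5; e5: attacked by Nf3; f5: attacked by Re5; d6: available; f6: attacked by Ng8; d7: available; e7: attacked by Re5; f7: available.
Legal moves for White: Kf7, Kd7, Kd6.
White is in check but has 3 legal moves → neither.

neither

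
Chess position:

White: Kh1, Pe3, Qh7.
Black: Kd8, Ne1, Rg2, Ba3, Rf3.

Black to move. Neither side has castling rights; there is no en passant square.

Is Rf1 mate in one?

After Rf1: white king on h1; in check: yes, from the black rook on f1.
King squares — g1: attacked by Rf1; g2: attacked by Ne1; h2: attacked by Rg2.
White has no legal moves → checkmate.

yes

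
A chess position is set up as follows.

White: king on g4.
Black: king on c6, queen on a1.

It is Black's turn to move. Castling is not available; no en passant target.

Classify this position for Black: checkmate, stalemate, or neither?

Black to move; black king on c6.
In check: no.
Legal moves for Black include: Kd7, Kc7, Kb7, Kd6, Kb6, Kd5, Kc5, Kb5, Qh8, Qa8, Qg7+, Qa7, Qf6, Qa6, Qe5, Qa5, Qd4+, Qa4+, ... (list truncated; more exist).
Black has legal moves and is not in check → neither.

neither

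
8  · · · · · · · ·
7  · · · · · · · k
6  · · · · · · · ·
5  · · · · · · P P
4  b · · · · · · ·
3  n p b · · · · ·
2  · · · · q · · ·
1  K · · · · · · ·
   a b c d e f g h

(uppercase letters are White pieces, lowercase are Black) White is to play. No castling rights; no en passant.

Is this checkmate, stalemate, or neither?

checkmate

White to move; white king on a1.
In check: yes, from the black bishop on c3.
King squares — b1: attacked by Na3; a2: attacked by Qe2; b2: attacked by Qe2.
Legal moves for White: none.
In check with no legal moves → checkmate.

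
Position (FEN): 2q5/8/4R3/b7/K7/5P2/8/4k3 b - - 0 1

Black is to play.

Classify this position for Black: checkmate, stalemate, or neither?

neither

Black to move; black king on e1.
In check: yes, from the white rook on e6.
King squares — d1: available; f1: available; d2: available; e2: attacked by Re6; f2: available.
Legal moves for Black: Kf2, Kd2, Kf1, Kd1, Qxe6.
Black is in check but has 5 legal moves → neither.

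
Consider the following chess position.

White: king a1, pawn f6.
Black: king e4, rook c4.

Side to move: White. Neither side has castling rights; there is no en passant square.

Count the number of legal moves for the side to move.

4

White to move; king on a1.
In check: no.
Legal moves: Kb2, Ka2, Kb1, f7.
Count: 4.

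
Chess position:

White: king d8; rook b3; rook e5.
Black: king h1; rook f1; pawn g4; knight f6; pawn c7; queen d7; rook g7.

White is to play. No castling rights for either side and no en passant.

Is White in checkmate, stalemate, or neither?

checkmate

White to move; white king on d8.
In check: yes, from the black queen on d7.
King squares — c7: attacked by Qd7; d7: attacked by Nf6; e7: attacked by Qd7; c8: attacked by Qd7; e8: attacked by Nf6.
Legal moves for White: none.
In check with no legal moves → checkmate.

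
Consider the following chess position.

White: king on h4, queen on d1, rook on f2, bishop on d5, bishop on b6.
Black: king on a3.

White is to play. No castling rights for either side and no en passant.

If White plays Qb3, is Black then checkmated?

After Qb3: black king on a3; in check: yes, from the white queen on b3.
King squares — a2: attacked by Rf2; b2: attacked by Rf2; b3: attacked by Bd5; a4: attacked by Qb3; b4: attacked by Qb3.
Black has no legal moves → checkmate.

yes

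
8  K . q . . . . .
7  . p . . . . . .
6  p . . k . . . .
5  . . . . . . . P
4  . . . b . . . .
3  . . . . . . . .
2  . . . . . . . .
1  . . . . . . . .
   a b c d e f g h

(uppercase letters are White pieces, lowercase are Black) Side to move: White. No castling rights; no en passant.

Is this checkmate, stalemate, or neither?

checkmate

White to move; white king on a8.
In check: yes, from the black queen on c8.
King squares — a7: attacked by Bd4; b7: attacked by Qc8; b8: attacked by Qc8.
Legal moves for White: none.
In check with no legal moves → checkmate.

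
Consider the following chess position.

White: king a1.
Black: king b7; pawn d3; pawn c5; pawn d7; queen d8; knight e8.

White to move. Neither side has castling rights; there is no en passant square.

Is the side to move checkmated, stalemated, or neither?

neither

White to move; white king on a1.
In check: no.
Legal moves for White: Kb2, Ka2, Kb1.
White has 3 legal moves and is not in check → neither.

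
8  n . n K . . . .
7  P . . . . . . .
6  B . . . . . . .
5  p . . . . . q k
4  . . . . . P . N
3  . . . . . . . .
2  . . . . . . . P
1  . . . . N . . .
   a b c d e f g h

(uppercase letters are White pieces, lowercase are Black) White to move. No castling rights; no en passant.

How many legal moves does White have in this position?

White to move; king on d8.
In check: yes, from the black queen on g5.
Legal moves: Ke8, Kxc8, Kd7, fxg5.
Count: 4.

4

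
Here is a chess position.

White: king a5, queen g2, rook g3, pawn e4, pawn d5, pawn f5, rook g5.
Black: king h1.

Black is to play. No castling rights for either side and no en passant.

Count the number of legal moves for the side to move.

0

Black to move; king on h1.
In check: yes, from the white queen on g2.
Legal moves: none.
Count: 0.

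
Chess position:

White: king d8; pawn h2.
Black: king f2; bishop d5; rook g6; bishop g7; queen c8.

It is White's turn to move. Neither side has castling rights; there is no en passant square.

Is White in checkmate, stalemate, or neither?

White to move; white king on d8.
In check: yes, from the black queen on c8.
King squares — c7: attacked by Qc8; d7: attacked by Qc8; e7: available; c8: available; e8: attacked by Qc8.
Legal moves for White: Kxc8, Ke7.
White is in check but has 2 legal moves → neither.

neither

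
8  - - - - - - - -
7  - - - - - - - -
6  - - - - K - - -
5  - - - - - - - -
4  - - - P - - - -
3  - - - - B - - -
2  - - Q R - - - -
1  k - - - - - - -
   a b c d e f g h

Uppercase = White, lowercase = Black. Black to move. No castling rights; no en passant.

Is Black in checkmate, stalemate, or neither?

Black to move; black king on a1.
In check: no.
King squares — b1: attacked by Qc2; a2: attacked by Qc2; b2: attacked by Qc2.
Legal moves for Black: none.
Not in check and no legal moves → stalemate.

stalemate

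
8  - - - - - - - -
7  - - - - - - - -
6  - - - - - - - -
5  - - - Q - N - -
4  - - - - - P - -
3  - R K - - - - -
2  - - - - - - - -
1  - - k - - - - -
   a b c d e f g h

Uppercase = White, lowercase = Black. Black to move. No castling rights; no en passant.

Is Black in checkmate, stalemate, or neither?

Black to move; black king on c1.
In check: no.
King squares — b1: attacked by Rb3; d1: attacked by Qd5; b2: attacked by Rb3; c2: attacked by Kc3; d2: attacked by Kc3.
Legal moves for Black: none.
Not in check and no legal moves → stalemate.

stalemate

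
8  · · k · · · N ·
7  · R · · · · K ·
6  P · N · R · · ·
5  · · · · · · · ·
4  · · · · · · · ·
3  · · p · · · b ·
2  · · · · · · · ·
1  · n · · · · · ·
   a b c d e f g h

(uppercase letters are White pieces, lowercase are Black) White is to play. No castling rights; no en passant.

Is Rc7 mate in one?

no

After Rc7: black king on c8; in check: yes, from the white rook on c7.
Black has 2 legal replies: Kxc7, Bxc7.
In check but a legal move exists → not checkmate.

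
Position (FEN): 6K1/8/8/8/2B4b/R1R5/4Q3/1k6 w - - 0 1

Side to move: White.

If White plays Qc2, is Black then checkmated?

After Qc2: black king on b1; in check: yes, from the white queen on c2.
King squares — a1: attacked by Ra3; c1: attacked by Qc2; a2: attacked by Qc2; b2: attacked by Qc2; c2: attacked by Rc3.
Black has no legal moves → checkmate.

yes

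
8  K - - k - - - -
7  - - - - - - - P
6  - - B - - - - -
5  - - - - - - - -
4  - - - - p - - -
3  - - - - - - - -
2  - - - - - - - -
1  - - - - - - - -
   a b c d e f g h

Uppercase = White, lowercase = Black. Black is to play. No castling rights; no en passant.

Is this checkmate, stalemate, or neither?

neither

Black to move; black king on d8.
In check: no.
Legal moves for Black: Kc8, Ke7, Kc7, e3.
Black has 4 legal moves and is not in check → neither.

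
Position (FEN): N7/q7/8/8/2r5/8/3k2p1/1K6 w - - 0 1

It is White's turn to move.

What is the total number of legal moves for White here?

3

White to move; king on b1.
In check: no.
Legal moves: Nc7, Nb6, Kb2.
Count: 3.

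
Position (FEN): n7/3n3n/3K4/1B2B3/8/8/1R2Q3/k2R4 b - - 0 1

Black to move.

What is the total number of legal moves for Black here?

Black to move; king on a1.
In check: yes, from the white rook on d1.
Legal moves: none.
Count: 0.

0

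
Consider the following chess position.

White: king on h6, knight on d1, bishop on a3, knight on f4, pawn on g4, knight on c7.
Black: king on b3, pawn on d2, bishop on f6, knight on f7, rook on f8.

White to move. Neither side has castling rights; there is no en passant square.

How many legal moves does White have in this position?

White to move; king on h6.
In check: yes, from the black knight on f7.
Legal moves: Kh7, Kg6, Kh5.
Count: 3.

3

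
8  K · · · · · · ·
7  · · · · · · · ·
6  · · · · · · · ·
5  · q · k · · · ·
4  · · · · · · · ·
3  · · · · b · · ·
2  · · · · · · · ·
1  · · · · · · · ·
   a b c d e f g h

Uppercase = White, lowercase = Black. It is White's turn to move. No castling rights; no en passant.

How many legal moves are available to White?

0

White to move; king on a8.
In check: no.
Legal moves: none.
Count: 0.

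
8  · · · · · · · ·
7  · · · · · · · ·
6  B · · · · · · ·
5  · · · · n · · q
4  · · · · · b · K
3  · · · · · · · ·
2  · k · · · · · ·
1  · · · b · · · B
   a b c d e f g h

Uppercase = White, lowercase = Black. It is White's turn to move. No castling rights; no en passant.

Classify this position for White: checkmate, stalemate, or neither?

checkmate

White to move; white king on h4.
In check: yes, from the black queen on h5.
King squares — g3: attacked by Bf4; h3: attacked by Qh5; g4: attacked by Bd1; g5: attacked by Bf4; h5: attacked by Bd1.
Legal moves for White: none.
In check with no legal moves → checkmate.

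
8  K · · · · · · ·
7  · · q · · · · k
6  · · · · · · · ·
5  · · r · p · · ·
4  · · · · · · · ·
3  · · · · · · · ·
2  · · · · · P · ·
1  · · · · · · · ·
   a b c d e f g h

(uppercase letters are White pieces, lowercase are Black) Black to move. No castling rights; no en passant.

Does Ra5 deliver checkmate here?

After Ra5: white king on a8; in check: yes, from the black rook on a5.
King squares — a7: attacked by Ra5; b7: attacked by Qc7; b8: attacked by Qc7.
White has no legal moves → checkmate.

yes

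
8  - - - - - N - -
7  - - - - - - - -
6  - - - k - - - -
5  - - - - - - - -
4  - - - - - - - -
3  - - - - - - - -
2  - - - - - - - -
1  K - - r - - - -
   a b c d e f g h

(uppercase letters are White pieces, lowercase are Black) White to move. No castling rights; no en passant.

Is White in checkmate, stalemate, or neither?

White to move; white king on a1.
In check: yes, from the black rook on d1.
Legal moves for White: Kb2, Ka2.
White is in check but has 2 legal moves → neither.

neither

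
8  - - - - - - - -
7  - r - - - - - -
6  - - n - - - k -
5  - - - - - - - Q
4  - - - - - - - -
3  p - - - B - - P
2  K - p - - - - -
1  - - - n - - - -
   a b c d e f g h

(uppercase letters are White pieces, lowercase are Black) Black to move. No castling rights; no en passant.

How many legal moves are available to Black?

3

Black to move; king on g6.
In check: yes, from the white queen on h5.
Legal moves: Kg7, Kf6, Kxh5.
Count: 3.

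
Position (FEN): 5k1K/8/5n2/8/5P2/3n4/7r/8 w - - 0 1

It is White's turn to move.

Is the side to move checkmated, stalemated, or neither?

White to move; white king on h8.
In check: yes, from the black rook on h2.
King squares — g7: attacked by Kf8; h7: attacked by Rh2; g8: attacked by Nf6.
Legal moves for White: none.
In check with no legal moves → checkmate.

checkmate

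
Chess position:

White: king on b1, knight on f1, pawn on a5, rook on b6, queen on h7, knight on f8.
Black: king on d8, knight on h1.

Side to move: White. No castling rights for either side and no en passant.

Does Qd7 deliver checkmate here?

yes

After Qd7: black king on d8; in check: yes, from the white queen on d7.
King squares — c7: attacked by Qd7; d7: attacked by Nf8; e7: attacked by Qd7; c8: attacked by Qd7; e8: attacked by Qd7.
Black has no legal moves → checkmate.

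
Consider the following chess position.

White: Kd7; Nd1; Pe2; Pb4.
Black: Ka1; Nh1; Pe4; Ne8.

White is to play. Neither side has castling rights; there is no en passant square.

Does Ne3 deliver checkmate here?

no

After Ne3: black king on a1; in check: no.
Black is not in check, so this cannot be checkmate.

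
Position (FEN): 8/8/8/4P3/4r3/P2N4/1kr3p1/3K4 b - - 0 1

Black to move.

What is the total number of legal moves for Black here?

Black to move; king on b2.
In check: yes, from the white knight on d3.
Legal moves: Kc3, Kb3, Kxa3, Ka2, Kb1, Ka1.
Count: 6.

6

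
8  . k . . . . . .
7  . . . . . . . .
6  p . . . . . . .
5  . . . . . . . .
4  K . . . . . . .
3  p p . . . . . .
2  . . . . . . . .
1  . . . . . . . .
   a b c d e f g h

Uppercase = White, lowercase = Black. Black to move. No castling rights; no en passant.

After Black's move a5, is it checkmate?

no

After a5: white king on a4; in check: no.
White is not in check, so this cannot be checkmate.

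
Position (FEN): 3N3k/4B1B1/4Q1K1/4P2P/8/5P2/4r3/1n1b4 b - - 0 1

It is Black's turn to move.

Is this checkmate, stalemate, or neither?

checkmate

Black to move; black king on h8.
In check: yes, from the white bishop on g7.
King squares — g7: attacked by Kg6; h7: attacked by Kg6; g8: attacked by Qe6.
Legal moves for Black: none.
In check with no legal moves → checkmate.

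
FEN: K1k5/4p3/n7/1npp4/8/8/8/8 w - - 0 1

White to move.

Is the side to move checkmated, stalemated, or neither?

White to move; white king on a8.
In check: no.
King squares — a7: attacked by Nb5; b7: attacked by Kc8; b8: attacked by Na6.
Legal moves for White: none.
Not in check and no legal moves → stalemate.

stalemate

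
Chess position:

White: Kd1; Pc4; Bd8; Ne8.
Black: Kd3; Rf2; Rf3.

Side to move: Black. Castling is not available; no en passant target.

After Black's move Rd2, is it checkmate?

After Rd2: white king on d1; in check: yes, from the black rook on d2.
White has 2 legal replies: Ke1, Kc1.
In check but a legal move exists → not checkmate.

no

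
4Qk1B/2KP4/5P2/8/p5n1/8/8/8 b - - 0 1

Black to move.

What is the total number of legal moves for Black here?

Black to move; king on f8.
In check: yes, from the white queen on e8.
Legal moves: none.
Count: 0.

0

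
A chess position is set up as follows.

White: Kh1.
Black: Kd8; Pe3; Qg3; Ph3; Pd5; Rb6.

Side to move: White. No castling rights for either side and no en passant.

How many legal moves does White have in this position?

White to move; king on h1.
In check: no.
Legal moves: none.
Count: 0.

0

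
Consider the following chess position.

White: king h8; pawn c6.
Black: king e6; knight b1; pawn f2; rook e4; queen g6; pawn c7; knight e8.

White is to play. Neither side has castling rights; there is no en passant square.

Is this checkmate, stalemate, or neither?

White to move; white king on h8.
In check: no.
King squares — g7: attacked by Qg6; h7: attacked by Qg6; g8: attacked by Qg6.
Legal moves for White: none.
Not in check and no legal moves → stalemate.

stalemate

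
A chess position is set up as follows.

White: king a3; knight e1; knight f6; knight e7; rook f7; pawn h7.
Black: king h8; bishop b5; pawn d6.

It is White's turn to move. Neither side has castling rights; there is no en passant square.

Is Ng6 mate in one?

After Ng6: black king on h8; in check: yes, from the white knight on g6.
King squares — g7: attacked by Rf7; h7: attacked by Nf6; g8: attacked by Nf6.
Black has no legal moves → checkmate.

yes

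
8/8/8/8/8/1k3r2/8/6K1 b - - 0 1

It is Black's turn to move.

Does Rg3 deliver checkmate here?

no

After Rg3: white king on g1; in check: yes, from the black rook on g3.
White has 4 legal replies: Kh2, Kf2, Kh1, Kf1.
In check but a legal move exists → not checkmate.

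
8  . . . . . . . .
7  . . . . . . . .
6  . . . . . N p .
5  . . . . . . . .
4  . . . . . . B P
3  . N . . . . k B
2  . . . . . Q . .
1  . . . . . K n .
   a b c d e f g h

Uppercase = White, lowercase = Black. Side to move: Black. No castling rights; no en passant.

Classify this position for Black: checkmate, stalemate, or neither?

checkmate

Black to move; black king on g3.
In check: yes, from the white queen on f2.
King squares — f2: attacked by Kf1; g2: attacked by Kf1; h2: attacked by Qf2; f3: attacked by Qf2; h3: attacked by Bg4; f4: attacked by Qf2; g4: attacked by Bh3; h4: attacked by Qf2.
Legal moves for Black: none.
In check with no legal moves → checkmate.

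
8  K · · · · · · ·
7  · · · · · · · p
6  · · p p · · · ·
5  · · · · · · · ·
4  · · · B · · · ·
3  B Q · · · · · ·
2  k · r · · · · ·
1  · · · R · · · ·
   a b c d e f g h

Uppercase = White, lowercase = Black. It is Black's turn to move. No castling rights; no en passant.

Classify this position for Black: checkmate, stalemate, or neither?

neither

Black to move; black king on a2.
In check: yes, from the white queen on b3.
Legal moves for Black: Kxb3.
Black is in check but has 1 legal move → neither.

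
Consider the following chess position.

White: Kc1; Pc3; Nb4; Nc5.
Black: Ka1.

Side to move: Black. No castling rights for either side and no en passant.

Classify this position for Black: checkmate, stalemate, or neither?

stalemate

Black to move; black king on a1.
In check: no.
King squares — b1: attacked by Kc1; a2: attacked by Nb4; b2: attacked by Kc1.
Legal moves for Black: none.
Not in check and no legal moves → stalemate.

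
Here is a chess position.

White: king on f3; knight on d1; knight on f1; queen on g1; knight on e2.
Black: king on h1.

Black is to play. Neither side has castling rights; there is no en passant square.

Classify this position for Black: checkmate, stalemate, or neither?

checkmate

Black to move; black king on h1.
In check: yes, from the white queen on g1.
King squares — g1: attacked by Ne2; g2: attacked by Qg1; h2: attacked by Nf1.
Legal moves for Black: none.
In check with no legal moves → checkmate.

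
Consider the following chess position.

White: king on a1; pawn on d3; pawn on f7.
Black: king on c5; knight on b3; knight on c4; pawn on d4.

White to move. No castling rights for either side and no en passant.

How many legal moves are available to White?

2

White to move; king on a1.
In check: yes, from the black knight on b3.
Legal moves: Ka2, Kb1.
Count: 2.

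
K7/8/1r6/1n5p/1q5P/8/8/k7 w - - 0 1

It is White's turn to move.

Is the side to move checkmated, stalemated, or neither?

White to move; white king on a8.
In check: no.
King squares — a7: attacked by Nb5; b7: attacked by Rb6; b8: attacked by Rb6.
Legal moves for White: none.
Not in check and no legal moves → stalemate.

stalemate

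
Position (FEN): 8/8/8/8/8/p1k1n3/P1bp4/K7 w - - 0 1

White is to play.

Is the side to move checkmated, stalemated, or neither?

White to move; white king on a1.
In check: no.
King squares — b1: attacked by Bc2; a2: own pawn; b2: attacked by Pa3.
Legal moves for White: none.
Not in check and no legal moves → stalemate.

stalemate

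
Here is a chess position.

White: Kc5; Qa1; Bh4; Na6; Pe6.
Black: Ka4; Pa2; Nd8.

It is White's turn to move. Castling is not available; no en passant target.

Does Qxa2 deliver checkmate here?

After Qxa2: black king on a4; in check: yes, from the white queen on a2.
King squares — a3: attacked by Qa2; b3: attacked by Qa2; b4: attacked by Kc5; a5: attacked by Qa2; b5: attacked by Kc5.
Black has no legal moves → checkmate.

yes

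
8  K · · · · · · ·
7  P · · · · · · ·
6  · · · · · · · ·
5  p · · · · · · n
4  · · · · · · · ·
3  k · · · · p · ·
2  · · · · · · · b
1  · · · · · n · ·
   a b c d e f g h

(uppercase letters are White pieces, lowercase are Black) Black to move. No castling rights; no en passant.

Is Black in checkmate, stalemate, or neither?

Black to move; black king on a3.
In check: no.
Legal moves for Black include: Ng7, Nf6, Nf4, Nhg3, Kb4, Ka4, Kb3, Kb2, Ka2, Bb8, Bc7, Bd6, Be5, Bf4, Bg3, Bg1, Nfg3, Ne3, ... (list truncated; more exist).
Black has legal moves and is not in check → neither.

neither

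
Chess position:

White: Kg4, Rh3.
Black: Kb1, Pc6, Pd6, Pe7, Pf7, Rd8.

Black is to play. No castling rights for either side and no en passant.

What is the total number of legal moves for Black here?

Black to move; king on b1.
In check: no.
Legal moves: Rh8, Rg8+, Rf8, Re8, Rc8, Rb8, Ra8, Rd7, Kc2, Kb2, Ka2, Kc1, Ka1, f6, e6, d5, c5, f5+, e5.
Count: 19.

19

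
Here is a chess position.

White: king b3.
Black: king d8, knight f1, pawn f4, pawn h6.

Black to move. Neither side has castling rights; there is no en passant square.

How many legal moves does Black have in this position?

11

Black to move; king on d8.
In check: no.
Legal moves: Ke8, Kc8, Ke7, Kd7, Kc7, Ng3, Ne3, Nh2, Nd2+, h5, f3.
Count: 11.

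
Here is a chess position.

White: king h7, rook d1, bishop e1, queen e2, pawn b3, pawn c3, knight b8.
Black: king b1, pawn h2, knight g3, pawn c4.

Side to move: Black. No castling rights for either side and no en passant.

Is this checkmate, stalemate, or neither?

checkmate

Black to move; black king on b1.
In check: yes, from the white rook on d1.
King squares — a1: attacked by Rd1; c1: attacked by Rd1; a2: attacked by Qe2; b2: attacked by Qe2; c2: attacked by Qe2.
Legal moves for Black: none.
In check with no legal moves → checkmate.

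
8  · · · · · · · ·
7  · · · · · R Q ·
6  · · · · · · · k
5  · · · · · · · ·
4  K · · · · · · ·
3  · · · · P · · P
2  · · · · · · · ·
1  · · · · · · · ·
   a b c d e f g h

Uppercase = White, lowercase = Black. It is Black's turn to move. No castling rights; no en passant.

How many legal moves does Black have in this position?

1

Black to move; king on h6.
In check: yes, from the white queen on g7.
Legal moves: Kh5.
Count: 1.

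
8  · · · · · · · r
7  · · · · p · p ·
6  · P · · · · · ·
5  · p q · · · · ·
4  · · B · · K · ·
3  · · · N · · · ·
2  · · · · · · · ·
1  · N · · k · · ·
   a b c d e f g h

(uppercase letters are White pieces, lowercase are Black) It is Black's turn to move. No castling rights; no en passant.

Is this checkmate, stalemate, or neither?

Black to move; black king on e1.
In check: yes, from the white knight on d3.
Legal moves for Black: Ke2, Kf1, Kd1.
Black is in check but has 3 legal moves → neither.

neither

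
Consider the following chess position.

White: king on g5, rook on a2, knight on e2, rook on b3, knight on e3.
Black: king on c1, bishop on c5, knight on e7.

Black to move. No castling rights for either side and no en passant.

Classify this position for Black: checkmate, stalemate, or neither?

Black to move; black king on c1.
In check: yes, from the white knight on e2.
King squares — b1: attacked by Rb3; d1: attacked by Ne3; b2: attacked by Ra2; c2: attacked by Ra2; d2: attacked by Ra2.
Legal moves for Black: none.
In check with no legal moves → checkmate.

checkmate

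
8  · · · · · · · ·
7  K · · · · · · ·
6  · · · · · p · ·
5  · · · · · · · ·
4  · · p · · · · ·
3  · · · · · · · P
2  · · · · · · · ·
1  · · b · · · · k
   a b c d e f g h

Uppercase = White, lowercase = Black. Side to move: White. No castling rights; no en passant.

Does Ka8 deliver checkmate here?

After Ka8: black king on h1; in check: no.
Black is not in check, so this cannot be checkmate.

no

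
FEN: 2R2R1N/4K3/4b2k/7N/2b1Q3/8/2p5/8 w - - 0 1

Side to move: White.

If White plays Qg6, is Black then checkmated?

After Qg6: black king on h6; in check: yes, from the white queen on g6.
King squares — g5: attacked by Qg6; h5: attacked by Qg6; g6: attacked by Nh8; g7: attacked by Nh5; h7: attacked by Qg6.
Black has no legal moves → checkmate.

yes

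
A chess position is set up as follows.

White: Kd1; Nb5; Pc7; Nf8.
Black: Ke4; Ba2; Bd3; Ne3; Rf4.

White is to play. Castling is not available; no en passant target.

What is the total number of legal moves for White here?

3

White to move; king on d1.
In check: yes, from the black knight on e3.
Legal moves: Kd2, Ke1, Kc1.
Count: 3.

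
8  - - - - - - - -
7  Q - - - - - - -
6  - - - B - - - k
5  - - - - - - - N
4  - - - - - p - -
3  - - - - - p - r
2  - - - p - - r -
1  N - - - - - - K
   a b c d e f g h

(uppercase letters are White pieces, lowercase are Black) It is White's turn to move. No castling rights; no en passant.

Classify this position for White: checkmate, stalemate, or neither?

checkmate

White to move; white king on h1.
In check: yes, from the black rook on h3.
King squares — g1: attacked by Rg2; g2: attacked by Pf3; h2: attacked by Rg2.
Legal moves for White: none.
In check with no legal moves → checkmate.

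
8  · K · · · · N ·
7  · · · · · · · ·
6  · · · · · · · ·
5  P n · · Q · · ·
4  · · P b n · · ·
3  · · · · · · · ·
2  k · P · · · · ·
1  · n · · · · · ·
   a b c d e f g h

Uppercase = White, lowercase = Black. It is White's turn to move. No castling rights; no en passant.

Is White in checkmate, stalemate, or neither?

White to move; white king on b8.
In check: no.
Legal moves for White include: Ne7, Nh6, Nf6, Kc8, Ka8, Kb7, Qh8, Qe8, Qg7, Qe7, Qc7, Qf6, Qe6, Qd6, Qh5, Qg5, Qf5, Qd5, ... (list truncated; more exist).
White has legal moves and is not in check → neither.

neither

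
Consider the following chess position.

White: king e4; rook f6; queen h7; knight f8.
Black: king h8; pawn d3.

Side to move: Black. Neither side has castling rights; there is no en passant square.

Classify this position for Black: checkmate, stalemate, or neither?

Black to move; black king on h8.
In check: yes, from the white queen on h7.
King squares — g7: attacked by Qh7; h7: attacked by Nf8; g8: attacked by Qh7.
Legal moves for Black: none.
In check with no legal moves → checkmate.

checkmate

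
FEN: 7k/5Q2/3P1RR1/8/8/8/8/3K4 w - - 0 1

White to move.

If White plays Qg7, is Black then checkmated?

yes

After Qg7: black king on h8; in check: yes, from the white queen on g7.
King squares — g7: attacked by Rg6; h7: attacked by Qg7; g8: attacked by Qg7.
Black has no legal moves → checkmate.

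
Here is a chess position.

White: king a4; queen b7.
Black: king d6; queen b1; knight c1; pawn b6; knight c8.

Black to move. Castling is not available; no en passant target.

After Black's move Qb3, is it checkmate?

yes

After Qb3: white king on a4; in check: yes, from the black queen on b3.
King squares — a3: attacked by Qb3; b3: attacked by Nc1; b4: attacked by Qb3; a5: attacked by Pb6; b5: attacked by Qb3.
White has no legal moves → checkmate.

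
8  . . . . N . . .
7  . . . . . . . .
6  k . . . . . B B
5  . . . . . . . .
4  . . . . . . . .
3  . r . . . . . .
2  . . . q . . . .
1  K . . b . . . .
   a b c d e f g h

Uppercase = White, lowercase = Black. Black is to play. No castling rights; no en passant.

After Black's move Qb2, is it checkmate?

yes

After Qb2: white king on a1; in check: yes, from the black queen on b2.
King squares — b1: attacked by Qb2; a2: attacked by Qb2; b2: attacked by Rb3.
White has no legal moves → checkmate.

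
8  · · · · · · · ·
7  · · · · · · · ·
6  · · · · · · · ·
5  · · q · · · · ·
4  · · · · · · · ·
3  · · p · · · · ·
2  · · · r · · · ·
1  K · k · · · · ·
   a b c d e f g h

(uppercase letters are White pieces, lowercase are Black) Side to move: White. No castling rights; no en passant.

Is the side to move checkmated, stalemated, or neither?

stalemate

White to move; white king on a1.
In check: no.
King squares — b1: attacked by Kc1; a2: attacked by Rd2; b2: attacked by Kc1.
Legal moves for White: none.
Not in check and no legal moves → stalemate.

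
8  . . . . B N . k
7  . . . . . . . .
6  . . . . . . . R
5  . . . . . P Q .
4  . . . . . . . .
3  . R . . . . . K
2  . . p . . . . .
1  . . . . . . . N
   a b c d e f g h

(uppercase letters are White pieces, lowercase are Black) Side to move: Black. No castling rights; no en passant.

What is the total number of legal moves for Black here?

0

Black to move; king on h8.
In check: yes, from the white rook on h6.
Legal moves: none.
Count: 0.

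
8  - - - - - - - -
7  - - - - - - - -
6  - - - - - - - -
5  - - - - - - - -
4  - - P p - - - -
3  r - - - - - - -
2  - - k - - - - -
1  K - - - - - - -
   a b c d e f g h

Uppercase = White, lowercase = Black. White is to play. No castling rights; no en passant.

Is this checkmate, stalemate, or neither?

checkmate

White to move; white king on a1.
In check: yes, from the black rook on a3.
King squares — b1: attacked by Kc2; a2: attacked by Ra3; b2: attacked by Kc2.
Legal moves for White: none.
In check with no legal moves → checkmate.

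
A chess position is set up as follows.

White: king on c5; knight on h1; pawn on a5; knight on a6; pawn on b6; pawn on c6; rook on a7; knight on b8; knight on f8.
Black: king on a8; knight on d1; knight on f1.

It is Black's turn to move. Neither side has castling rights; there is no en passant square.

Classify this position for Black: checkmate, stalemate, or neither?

checkmate

Black to move; black king on a8.
In check: yes, from the white rook on a7.
King squares — a7: attacked by Pb6; b7: attacked by Pc6; b8: attacked by Na6.
Legal moves for Black: none.
In check with no legal moves → checkmate.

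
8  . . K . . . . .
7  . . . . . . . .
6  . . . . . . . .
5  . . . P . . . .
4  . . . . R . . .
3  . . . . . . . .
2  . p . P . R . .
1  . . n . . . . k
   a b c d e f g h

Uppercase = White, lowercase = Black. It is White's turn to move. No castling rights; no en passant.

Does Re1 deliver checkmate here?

After Re1: black king on h1; in check: yes, from the white rook on e1.
King squares — g1: attacked by Re1; g2: attacked by Rf2; h2: attacked by Rf2.
Black has no legal moves → checkmate.

yes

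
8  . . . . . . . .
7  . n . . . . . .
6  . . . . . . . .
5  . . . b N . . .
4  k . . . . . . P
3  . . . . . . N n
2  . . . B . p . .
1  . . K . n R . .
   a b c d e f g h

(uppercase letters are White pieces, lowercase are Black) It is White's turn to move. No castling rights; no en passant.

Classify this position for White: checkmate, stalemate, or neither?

White to move; white king on c1.
In check: no.
Legal moves for White include: Nf7, Nd7, Ng6, Nc6, Ng4, Nc4, Nf3, Nd3, Nh5, Nf5, Ne4, Ne2, Nh1, Bh6, Bg5, Ba5, Bf4, Bb4, ... (list truncated; more exist).
White has legal moves and is not in check → neither.

neither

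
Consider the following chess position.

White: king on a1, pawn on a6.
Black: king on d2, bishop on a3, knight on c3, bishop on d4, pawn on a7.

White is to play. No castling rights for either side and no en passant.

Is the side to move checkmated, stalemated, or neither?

stalemate

White to move; white king on a1.
In check: no.
King squares — b1: attacked by Nc3; a2: attacked by Nc3; b2: attacked by Ba3.
Legal moves for White: none.
Not in check and no legal moves → stalemate.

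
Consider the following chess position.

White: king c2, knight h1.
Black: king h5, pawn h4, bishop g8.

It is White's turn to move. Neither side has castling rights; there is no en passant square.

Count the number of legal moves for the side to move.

White to move; king on c2.
In check: no.
Legal moves: Kd3, Kc3, Kd2, Kb2, Kd1, Kc1, Kb1, Ng3+, Nf2.
Count: 9.

9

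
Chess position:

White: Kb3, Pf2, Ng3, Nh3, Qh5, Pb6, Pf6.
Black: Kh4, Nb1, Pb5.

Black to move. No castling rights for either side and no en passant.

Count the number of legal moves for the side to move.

Black to move; king on h4.
In check: yes, from the white queen on h5.
Legal moves: none.
Count: 0.

0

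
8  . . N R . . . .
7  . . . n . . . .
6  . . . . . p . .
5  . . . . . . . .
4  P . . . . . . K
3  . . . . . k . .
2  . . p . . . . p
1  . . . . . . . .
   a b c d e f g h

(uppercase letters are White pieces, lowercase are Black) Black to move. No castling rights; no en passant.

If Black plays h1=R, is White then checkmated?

yes

After h1=R: white king on h4; in check: yes, from the black rook on h1.
King squares — g3: attacked by Kf3; h3: attacked by Rh1; g4: attacked by Kf3; g5: attacked by Pf6; h5: attacked by Rh1.
White has no legal moves → checkmate.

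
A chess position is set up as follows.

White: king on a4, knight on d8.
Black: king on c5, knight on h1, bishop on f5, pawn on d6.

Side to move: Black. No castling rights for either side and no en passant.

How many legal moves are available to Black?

18

Black to move; king on c5.
In check: no.
Legal moves: Bc8, Bh7, Bd7+, Bg6, Be6, Bg4, Be4, Bh3, Bd3, Bc2+, Bb1, Kb6, Kd5, Kd4, Kc4, Ng3, Nf2, d5.
Count: 18.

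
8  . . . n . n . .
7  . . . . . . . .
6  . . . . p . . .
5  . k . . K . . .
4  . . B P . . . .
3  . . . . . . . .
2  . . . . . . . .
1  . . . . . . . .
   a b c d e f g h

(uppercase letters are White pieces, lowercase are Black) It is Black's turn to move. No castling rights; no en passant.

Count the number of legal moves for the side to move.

6

Black to move; king on b5.
In check: yes, from the white bishop on c4.
Legal moves: Kc6, Kb6, Ka5, Kxc4, Kb4, Ka4.
Count: 6.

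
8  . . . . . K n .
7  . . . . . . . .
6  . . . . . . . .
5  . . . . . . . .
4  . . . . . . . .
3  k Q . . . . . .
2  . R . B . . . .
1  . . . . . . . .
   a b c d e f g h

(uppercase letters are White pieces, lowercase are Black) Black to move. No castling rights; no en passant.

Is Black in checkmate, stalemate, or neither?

Black to move; black king on a3.
In check: yes, from the white queen on b3.
King squares — a2: attacked by Rb2; b2: attacked by Qb3; b3: attacked by Rb2; a4: attacked by Qb3; b4: attacked by Bd2.
Legal moves for Black: none.
In check with no legal moves → checkmate.

checkmate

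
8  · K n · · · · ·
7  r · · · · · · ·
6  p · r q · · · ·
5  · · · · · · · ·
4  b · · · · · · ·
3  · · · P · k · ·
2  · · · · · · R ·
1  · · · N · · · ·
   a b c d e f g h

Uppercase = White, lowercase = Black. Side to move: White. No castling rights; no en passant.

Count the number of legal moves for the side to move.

0

White to move; king on b8.
In check: yes, from the black queen on d6.
Legal moves: none.
Count: 0.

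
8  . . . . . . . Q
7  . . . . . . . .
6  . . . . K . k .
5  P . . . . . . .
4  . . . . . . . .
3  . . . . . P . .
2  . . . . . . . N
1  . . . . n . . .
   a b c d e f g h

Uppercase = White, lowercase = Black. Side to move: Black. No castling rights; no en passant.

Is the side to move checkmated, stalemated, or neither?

Black to move; black king on g6.
In check: no.
Legal moves for Black: Kg5, Nxf3, Nd3, Ng2, Nc2.
Black has 5 legal moves and is not in check → neither.

neither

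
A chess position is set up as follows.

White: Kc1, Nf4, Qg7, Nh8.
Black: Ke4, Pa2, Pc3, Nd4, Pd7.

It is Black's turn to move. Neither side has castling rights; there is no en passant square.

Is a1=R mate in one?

After a1=R: white king on c1; in check: yes, from the black rook on a1.
King squares — b1: attacked by Ra1; d1: attacked by Ra1; b2: attacked by Pc3; c2: attacked by Nd4; d2: attacked by Pc3.
White has no legal moves → checkmate.

yes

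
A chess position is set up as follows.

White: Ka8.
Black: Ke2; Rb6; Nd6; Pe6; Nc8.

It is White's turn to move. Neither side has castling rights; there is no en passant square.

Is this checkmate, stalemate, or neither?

White to move; white king on a8.
In check: no.
King squares — a7: attacked by Nc8; b7: attacked by Rb6; b8: attacked by Rb6.
Legal moves for White: none.
Not in check and no legal moves → stalemate.

stalemate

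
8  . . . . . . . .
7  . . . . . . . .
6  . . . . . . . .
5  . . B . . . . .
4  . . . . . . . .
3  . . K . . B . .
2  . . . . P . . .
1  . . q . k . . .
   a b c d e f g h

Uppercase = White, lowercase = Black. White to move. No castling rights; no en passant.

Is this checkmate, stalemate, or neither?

White to move; white king on c3.
In check: yes, from the black queen on c1.
King squares — b2: attacked by Qc1; c2: attacked by Qc1; d2: attacked by Qc1; b3: available; d3: available; b4: available; c4: attacked by Qc1; d4: available.
Legal moves for White: Kd4, Kb4, Kd3, Kb3.
White is in check but has 4 legal moves → neither.

neither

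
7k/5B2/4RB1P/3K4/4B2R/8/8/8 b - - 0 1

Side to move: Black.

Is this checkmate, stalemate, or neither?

Black to move; black king on h8.
In check: yes, from the white bishop on f6.
King squares — g7: attacked by Bf6; h7: attacked by Be4; g8: attacked by Bf7.
Legal moves for Black: none.
In check with no legal moves → checkmate.

checkmate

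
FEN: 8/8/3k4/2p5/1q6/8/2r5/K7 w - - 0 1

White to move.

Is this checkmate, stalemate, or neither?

White to move; white king on a1.
In check: no.
King squares — b1: attacked by Qb4; a2: attacked by Rc2; b2: attacked by Rc2.
Legal moves for White: none.
Not in check and no legal moves → stalemate.

stalemate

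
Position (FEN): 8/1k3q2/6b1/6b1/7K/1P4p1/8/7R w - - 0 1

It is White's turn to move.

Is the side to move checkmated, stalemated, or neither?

neither

White to move; white king on h4.
In check: yes, from the black bishop on g5.
King squares — g3: available; h3: available; g4: available; g5: available; h5: attacked by Bg6.
Legal moves for White: Kxg5, Kg4, Kh3, Kxg3.
White is in check but has 4 legal moves → neither.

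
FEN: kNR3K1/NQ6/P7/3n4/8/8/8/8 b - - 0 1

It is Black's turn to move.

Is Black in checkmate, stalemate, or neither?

checkmate

Black to move; black king on a8.
In check: yes, from the white queen on b7.
King squares — a7: attacked by Qb7; b7: attacked by Pa6; b8: attacked by Qb7.
Legal moves for Black: none.
In check with no legal moves → checkmate.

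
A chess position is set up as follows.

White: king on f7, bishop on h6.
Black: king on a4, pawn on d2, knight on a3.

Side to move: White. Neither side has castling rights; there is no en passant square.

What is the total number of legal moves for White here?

14

White to move; king on f7.
In check: no.
Legal moves: Kg8, Kf8, Ke8, Kg7, Ke7, Kg6, Kf6, Ke6, Bf8, Bg7, Bg5, Bf4, Be3, Bxd2.
Count: 14.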